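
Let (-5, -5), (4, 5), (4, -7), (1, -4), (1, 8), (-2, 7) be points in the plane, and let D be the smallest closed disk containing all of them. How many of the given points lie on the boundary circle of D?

The minimum enclosing circle is determined by three boundary points: (-5, -5), (4, -7), (1, 8).
Their circumcentre is (75/86, 15/86) with r² = 226525/3698.
The farthest remaining point (-2, 7) is at distance² 202789/3698 ≤ 226525/3698.
The points at distance exactly r from the centre are (-5, -5), (4, -7), (1, 8) — 3 points.

3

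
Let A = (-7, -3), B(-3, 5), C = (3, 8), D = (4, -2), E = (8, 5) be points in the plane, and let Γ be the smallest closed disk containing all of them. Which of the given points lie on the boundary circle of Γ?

A smallest enclosing disk is always determined by at most three of the input points on its boundary.
The farthest pair is A–E with squared distance 289. The circle on this segment as diameter has centre (0.5, 1) and r² = 289/4 = 72.25.
Check B: distance² to centre = 28.25 ≤ 72.25, so it lies inside.
All remaining points lie in this disk, and no smaller disk contains both endpoints, so this is the minimum enclosing circle.
The points at distance exactly r from the centre are A, E — 2 points.

A, E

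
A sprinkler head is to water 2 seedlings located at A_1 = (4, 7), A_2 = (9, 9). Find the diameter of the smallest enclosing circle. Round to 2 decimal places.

The smallest circle enclosing two points has them as diameter endpoints.
Centre = midpoint = (6.5, 8); r² = |A_1A_2|²/4 = 29/4 = 7.25.
Diameter = 2r = 2√(7.25) ≈ 5.39.

5.39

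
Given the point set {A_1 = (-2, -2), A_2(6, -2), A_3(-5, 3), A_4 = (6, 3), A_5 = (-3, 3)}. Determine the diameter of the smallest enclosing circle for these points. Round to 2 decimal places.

By Welzl's lemma the MEC is supported by two points (diametrically opposite) or three points (on a circumcircle).
The farthest pair is A_2–A_3 with squared distance 146. The circle on this segment as diameter has centre (0.5, 0.5) and r² = 146/4 = 36.5.
Check A_1: distance² to centre = 12.5 ≤ 36.5, so it lies inside.
All remaining points lie in this disk, and no smaller disk contains both endpoints, so this is the minimum enclosing circle.
Diameter = 2r = 2√(36.5) ≈ 12.08.

12.08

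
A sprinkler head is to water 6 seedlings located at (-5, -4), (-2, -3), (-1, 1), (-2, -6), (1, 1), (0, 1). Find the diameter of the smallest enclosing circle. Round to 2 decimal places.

By Welzl's lemma the MEC is supported by two points (diametrically opposite) or three points (on a circumcircle).
The minimum enclosing circle is determined by three boundary points: (-5, -4), (-2, -6), (1, 1).
Their circumcentre is (-83/54, -37/18) with r² = 22997/1458.
The farthest remaining point (0, 1) is at distance² 17057/1458 ≤ 22997/1458.
Diameter = 2r = 2√(22997/1458) ≈ 7.94.

7.94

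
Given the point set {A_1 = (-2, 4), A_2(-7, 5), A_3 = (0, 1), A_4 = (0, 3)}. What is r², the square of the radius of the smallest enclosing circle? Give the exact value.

16.25

The farthest pair is A_2–A_3 with squared distance 65. The circle on this segment as diameter has centre (-3.5, 3) and r² = 65/4 = 16.25.
Check A_1: distance² to centre = 3.25 ≤ 16.25, so it lies inside.
All remaining points lie in this disk, and no smaller disk contains both endpoints, so this is the minimum enclosing circle.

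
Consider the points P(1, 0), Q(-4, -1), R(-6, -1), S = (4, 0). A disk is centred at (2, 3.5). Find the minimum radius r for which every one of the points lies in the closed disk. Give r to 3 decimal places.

The required radius is the distance from (2, 3.5) to the farthest point.
Squared distances: 13.25, 56.25, 84.25, 16.25.
Maximum is 84.25, attained at R.
r = √(84.25) ≈ 9.179.

9.179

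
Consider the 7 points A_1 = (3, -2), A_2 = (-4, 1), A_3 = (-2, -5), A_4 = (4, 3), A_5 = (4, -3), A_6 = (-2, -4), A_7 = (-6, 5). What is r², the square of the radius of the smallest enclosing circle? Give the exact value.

The farthest pair is A_5–A_7 with squared distance 164. The circle on this segment as diameter has centre (-1, 1) and r² = 164/4 = 41.
Check A_1: distance² to centre = 25 ≤ 41, so it lies inside.
All remaining points lie in this disk, and no smaller disk contains both endpoints, so this is the minimum enclosing circle.

41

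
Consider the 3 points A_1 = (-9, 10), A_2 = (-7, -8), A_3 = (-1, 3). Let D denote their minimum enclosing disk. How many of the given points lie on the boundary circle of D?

Side lengths²: A_1A_2² = 328, A_1A_3² = 113, A_2A_3² = 157.
Since A_1A_2² = 328 ≥ 157 + 113 = 270, the angle opposite A_1A_2 is not acute, so the smallest enclosing circle has A_1A_2 as diameter.
Centre = midpoint of A_1A_2 = (-8, 1), r² = 328/4 = 82.
The points at distance exactly r from the centre are A_1, A_2 — 2 points.

2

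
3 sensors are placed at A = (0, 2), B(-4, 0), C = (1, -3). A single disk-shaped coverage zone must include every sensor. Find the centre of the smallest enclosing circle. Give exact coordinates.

Side lengths²: AB² = 20, AC² = 26, BC² = 34.
Since BC² = 34 < 26 + 20 = 46, the triangle is acute, so the smallest enclosing circle is the circumcircle.
Circumcentre = (-12/11, -9/11), r² = 1105/121.
Centre = (-12/11, -9/11).

(-12/11, -9/11)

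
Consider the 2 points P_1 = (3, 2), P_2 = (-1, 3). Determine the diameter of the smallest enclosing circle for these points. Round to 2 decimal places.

The smallest circle enclosing two points has them as diameter endpoints.
Centre = midpoint = (1, 2.5); r² = |P_1P_2|²/4 = 17/4 = 4.25.
Diameter = 2r = 2√(4.25) ≈ 4.12.

4.12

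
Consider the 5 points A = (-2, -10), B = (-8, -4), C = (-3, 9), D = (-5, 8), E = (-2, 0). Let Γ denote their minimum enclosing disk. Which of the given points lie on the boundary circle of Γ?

A, C

By Welzl's lemma the MEC is supported by two points (diametrically opposite) or three points (on a circumcircle).
The farthest pair is A–C with squared distance 362. The circle on this segment as diameter has centre (-2.5, -0.5) and r² = 362/4 = 90.5.
Check B: distance² to centre = 42.5 ≤ 90.5, so it lies inside.
All remaining points lie in this disk, and no smaller disk contains both endpoints, so this is the minimum enclosing circle.
The points at distance exactly r from the centre are A, C — 2 points.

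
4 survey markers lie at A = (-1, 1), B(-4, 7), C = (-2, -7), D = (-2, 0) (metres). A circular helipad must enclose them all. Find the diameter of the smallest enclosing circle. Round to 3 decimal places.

14.142

The farthest pair is B–C with squared distance 200. The circle on this segment as diameter has centre (-3, 0) and r² = 200/4 = 50.
Check A: distance² to centre = 5 ≤ 50, so it lies inside.
All remaining points lie in this disk, and no smaller disk contains both endpoints, so this is the minimum enclosing circle.
Diameter = 2r = 2√50 ≈ 14.142.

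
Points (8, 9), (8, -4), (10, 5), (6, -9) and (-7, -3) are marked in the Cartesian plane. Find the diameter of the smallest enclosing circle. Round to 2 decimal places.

20.25

The minimum enclosing circle is determined by three boundary points: (8, 9), (6, -9), (-7, -3).
Their circumcentre is (2.5, 0.5) with r² = 102.5.
The farthest remaining point (10, 5) is at distance² 76.5 ≤ 102.5.
Diameter = 2r = 2√(102.5) ≈ 20.25.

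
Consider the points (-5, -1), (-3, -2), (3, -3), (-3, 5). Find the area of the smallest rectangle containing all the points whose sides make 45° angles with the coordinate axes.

In coordinates u = x + y, v = x − y the rectangle is axis-aligned; the map (x,y)→(u,v) scales areas by 2.
u-values: -6, -5, 0, 2; range = 2 − (-6) = 8.
v-values: -4, -1, 6, -8; range = 6 − (-8) = 14.
Area = (8 × 14) / 2 = 56.

56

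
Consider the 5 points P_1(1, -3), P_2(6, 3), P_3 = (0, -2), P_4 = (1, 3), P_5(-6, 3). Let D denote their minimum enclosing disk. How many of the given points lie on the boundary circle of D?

A smallest enclosing disk is always determined by at most three of the input points on its boundary.
The minimum enclosing circle is determined by three boundary points: P_1, P_2, P_5.
Their circumcentre is (0, 35/12) with r² = 5185/144.
The farthest remaining point P_3 is at distance² 3481/144 ≤ 5185/144.
The points at distance exactly r from the centre are P_1, P_2, P_5 — 3 points.

3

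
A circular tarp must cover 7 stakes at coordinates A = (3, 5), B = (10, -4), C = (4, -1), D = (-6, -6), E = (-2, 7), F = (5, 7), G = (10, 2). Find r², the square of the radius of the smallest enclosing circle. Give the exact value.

The minimum enclosing circle is determined by three boundary points: D, E, G.
Their circumcentre is (71/44, -27/22) with r² = 156325/1936.
The farthest remaining point F is at distance² 153245/1936 ≤ 156325/1936.

156325/1936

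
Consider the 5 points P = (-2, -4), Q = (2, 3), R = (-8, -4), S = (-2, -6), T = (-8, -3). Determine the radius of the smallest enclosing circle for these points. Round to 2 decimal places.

A smallest enclosing disk is always determined by at most three of the input points on its boundary.
The farthest pair is Q–R with squared distance 149. The circle on this segment as diameter has centre (-3, -0.5) and r² = 149/4 = 37.25.
Check P: distance² to centre = 13.25 ≤ 37.25, so it lies inside.
All remaining points lie in this disk, and no smaller disk contains both endpoints, so this is the minimum enclosing circle.
r = √(37.25) ≈ 6.10.

6.10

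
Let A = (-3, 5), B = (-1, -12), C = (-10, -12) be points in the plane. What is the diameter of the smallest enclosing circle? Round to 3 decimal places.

18.512

Side lengths²: AB² = 293, AC² = 338, BC² = 81.
Since AC² = 338 < 293 + 81 = 374, the triangle is acute, so the smallest enclosing circle is the circumcircle.
Circumcentre = (-5.5, -133/34), r² = 49517/578.
Diameter = 2r = 2√(49517/578) ≈ 18.512.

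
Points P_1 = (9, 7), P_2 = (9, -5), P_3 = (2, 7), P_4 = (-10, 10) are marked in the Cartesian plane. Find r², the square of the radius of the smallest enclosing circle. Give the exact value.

146.5

By Welzl's lemma the MEC is supported by two points (diametrically opposite) or three points (on a circumcircle).
The farthest pair is P_2–P_4 with squared distance 586. The circle on this segment as diameter has centre (-0.5, 2.5) and r² = 586/4 = 146.5.
Check P_1: distance² to centre = 110.5 ≤ 146.5, so it lies inside.
All remaining points lie in this disk, and no smaller disk contains both endpoints, so this is the minimum enclosing circle.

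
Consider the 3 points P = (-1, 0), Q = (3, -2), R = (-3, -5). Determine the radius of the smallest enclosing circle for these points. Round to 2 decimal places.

3.37

Side lengths²: PQ² = 20, PR² = 29, QR² = 45.
Since QR² = 45 < 29 + 20 = 49, the triangle is acute, so the smallest enclosing circle is the circumcircle.
Circumcentre = (-0.125, -3.25), r² = 11.328125.
r = √(11.328125) ≈ 3.37.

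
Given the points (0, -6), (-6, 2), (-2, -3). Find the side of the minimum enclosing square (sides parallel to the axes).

8

The bounding box has width 6 and height 8.
An axis-aligned square enclosing the set must have side ≥ max(width, height).
So the minimum side is max(6, 8) = 8.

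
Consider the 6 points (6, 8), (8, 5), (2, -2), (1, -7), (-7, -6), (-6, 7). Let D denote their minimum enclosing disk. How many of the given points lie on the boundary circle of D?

2

The minimum enclosing circle of a finite set is fixed by two of the points (as a diameter) or three (as a circumcircle).
The farthest pair is (6, 8)–(-7, -6) with squared distance 365. The circle on this segment as diameter has centre (-0.5, 1) and r² = 365/4 = 91.25.
Check (8, 5): distance² to centre = 88.25 ≤ 91.25, so it lies inside.
All remaining points lie in this disk, and no smaller disk contains both endpoints, so this is the minimum enclosing circle.
The points at distance exactly r from the centre are (6, 8), (-7, -6) — 2 points.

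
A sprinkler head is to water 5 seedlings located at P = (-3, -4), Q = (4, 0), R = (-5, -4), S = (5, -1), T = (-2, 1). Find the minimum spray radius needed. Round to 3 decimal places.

5.220

By Welzl's lemma the MEC is supported by two points (diametrically opposite) or three points (on a circumcircle).
The farthest pair is R–S with squared distance 109. The circle on this segment as diameter has centre (0, -2.5) and r² = 109/4 = 27.25.
Check P: distance² to centre = 11.25 ≤ 27.25, so it lies inside.
All remaining points lie in this disk, and no smaller disk contains both endpoints, so this is the minimum enclosing circle.
r = √(27.25) ≈ 5.220.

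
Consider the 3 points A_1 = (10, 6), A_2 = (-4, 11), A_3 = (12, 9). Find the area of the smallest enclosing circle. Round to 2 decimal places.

Side lengths²: A_1A_2² = 221, A_1A_3² = 13, A_2A_3² = 260.
Since A_2A_3² = 260 ≥ 221 + 13 = 234, the angle opposite A_2A_3 is not acute, so the smallest enclosing circle has A_2A_3 as diameter.
Centre = midpoint of A_2A_3 = (4, 10), r² = 260/4 = 65.
Area = π·r² = π·65 ≈ 204.20.

204.20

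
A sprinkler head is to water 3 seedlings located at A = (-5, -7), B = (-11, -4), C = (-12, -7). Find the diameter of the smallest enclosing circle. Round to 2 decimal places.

7.07

Side lengths²: AB² = 45, AC² = 49, BC² = 10.
Since AC² = 49 < 45 + 10 = 55, the triangle is acute, so the smallest enclosing circle is the circumcircle.
Circumcentre = (-8.5, -6.5), r² = 12.5.
Diameter = 2r = 2√(12.5) ≈ 7.07.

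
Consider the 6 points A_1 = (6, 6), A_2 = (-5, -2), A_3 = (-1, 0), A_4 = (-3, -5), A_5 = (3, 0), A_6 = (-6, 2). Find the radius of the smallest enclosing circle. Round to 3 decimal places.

7.131

The minimum enclosing circle is determined by three boundary points: A_1, A_4, A_6.
Their circumcentre is (25/24, 0.875) with r² = 14645/288.
The farthest remaining point A_2 is at distance² 12893/288 ≤ 14645/288.
r = √(14645/288) ≈ 7.131.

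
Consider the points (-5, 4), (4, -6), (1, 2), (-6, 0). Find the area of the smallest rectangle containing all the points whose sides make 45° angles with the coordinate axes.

In coordinates u = x + y, v = x − y the rectangle is axis-aligned; the map (x,y)→(u,v) scales areas by 2.
u-values: -1, -2, 3, -6; range = 3 − (-6) = 9.
v-values: -9, 10, -1, -6; range = 10 − (-9) = 19.
Area = (9 × 19) / 2 = 85.5.

85.5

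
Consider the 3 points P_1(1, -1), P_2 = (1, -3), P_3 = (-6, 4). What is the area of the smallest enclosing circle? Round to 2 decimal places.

76.97

Side lengths²: P_1P_2² = 4, P_1P_3² = 74, P_2P_3² = 98.
Since P_2P_3² = 98 ≥ 74 + 4 = 78, the angle opposite P_2P_3 is not acute, so the smallest enclosing circle has P_2P_3 as diameter.
Centre = midpoint of P_2P_3 = (-2.5, 0.5), r² = 98/4 = 24.5.
Area = π·r² = π·24.5 ≈ 76.97.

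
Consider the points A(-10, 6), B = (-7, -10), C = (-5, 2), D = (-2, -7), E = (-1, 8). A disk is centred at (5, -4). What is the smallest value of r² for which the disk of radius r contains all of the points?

325

The required radius is the distance from (5, -4) to the farthest point.
Squared distances: 325, 180, 136, 58, 180.
Maximum is 325, attained at A.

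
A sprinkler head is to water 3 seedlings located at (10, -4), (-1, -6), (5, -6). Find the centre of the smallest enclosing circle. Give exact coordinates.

(4.5, -5)

Call the three points A, B, C in the order given.
Side lengths²: AB² = 125, AC² = 29, BC² = 36.
Since AB² = 125 ≥ 36 + 29 = 65, the angle opposite AB is not acute, so the smallest enclosing circle has AB as diameter.
Centre = midpoint of AB = (4.5, -5), r² = 125/4 = 31.25.
Centre = (4.5, -5).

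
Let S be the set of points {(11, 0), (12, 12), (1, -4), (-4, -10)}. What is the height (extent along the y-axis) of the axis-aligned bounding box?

22

max y = 12, min y = -10, so height = 22.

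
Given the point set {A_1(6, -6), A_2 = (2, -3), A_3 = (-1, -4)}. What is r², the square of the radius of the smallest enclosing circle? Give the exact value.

13.25

Side lengths²: A_1A_2² = 25, A_1A_3² = 53, A_2A_3² = 10.
Since A_1A_3² = 53 ≥ 25 + 10 = 35, the angle opposite A_1A_3 is not acute, so the smallest enclosing circle has A_1A_3 as diameter.
Centre = midpoint of A_1A_3 = (2.5, -5), r² = 53/4 = 13.25.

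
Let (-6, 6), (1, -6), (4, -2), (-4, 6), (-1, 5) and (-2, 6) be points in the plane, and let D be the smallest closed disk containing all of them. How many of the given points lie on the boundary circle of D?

2

A smallest enclosing disk is always determined by at most three of the input points on its boundary.
The farthest pair is (-6, 6)–(1, -6) with squared distance 193. The circle on this segment as diameter has centre (-2.5, 0) and r² = 193/4 = 48.25.
Check (4, -2): distance² to centre = 46.25 ≤ 48.25, so it lies inside.
All remaining points lie in this disk, and no smaller disk contains both endpoints, so this is the minimum enclosing circle.
The points at distance exactly r from the centre are (-6, 6), (1, -6) — 2 points.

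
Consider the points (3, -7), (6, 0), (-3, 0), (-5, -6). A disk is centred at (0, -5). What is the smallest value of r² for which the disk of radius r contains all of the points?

61

The required radius is the distance from (0, -5) to the farthest point.
Squared distances: 13, 61, 34, 26.
Maximum is 61, attained at (6, 0).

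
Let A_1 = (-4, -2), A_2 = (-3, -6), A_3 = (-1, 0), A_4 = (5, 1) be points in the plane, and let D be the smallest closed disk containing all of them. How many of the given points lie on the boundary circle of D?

2

By Welzl's lemma the MEC is supported by two points (diametrically opposite) or three points (on a circumcircle).
The farthest pair is A_2–A_4 with squared distance 113. The circle on this segment as diameter has centre (1, -2.5) and r² = 113/4 = 28.25.
Check A_1: distance² to centre = 25.25 ≤ 28.25, so it lies inside.
All remaining points lie in this disk, and no smaller disk contains both endpoints, so this is the minimum enclosing circle.
The points at distance exactly r from the centre are A_2, A_4 — 2 points.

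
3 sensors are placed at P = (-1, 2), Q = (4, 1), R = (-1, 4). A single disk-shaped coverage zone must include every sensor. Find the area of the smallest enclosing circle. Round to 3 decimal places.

26.704

Side lengths²: PQ² = 26, PR² = 4, QR² = 34.
Since QR² = 34 ≥ 26 + 4 = 30, the angle opposite QR is not acute, so the smallest enclosing circle has QR as diameter.
Centre = midpoint of QR = (1.5, 2.5), r² = 34/4 = 8.5.
Area = π·r² = π·8.5 ≈ 26.704.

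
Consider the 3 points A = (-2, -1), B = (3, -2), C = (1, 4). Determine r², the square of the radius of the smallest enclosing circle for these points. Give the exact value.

Side lengths²: AB² = 26, AC² = 34, BC² = 40.
Since BC² = 40 < 34 + 26 = 60, the triangle is acute, so the smallest enclosing circle is the circumcircle.
Circumcentre = (13/14, 9/14), r² = 1105/98.

1105/98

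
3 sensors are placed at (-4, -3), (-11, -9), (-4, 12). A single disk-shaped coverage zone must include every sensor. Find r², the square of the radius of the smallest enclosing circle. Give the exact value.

Call the three points A, B, C in the order given.
Side lengths²: AB² = 85, AC² = 225, BC² = 490.
Since BC² = 490 ≥ 225 + 85 = 310, the angle opposite BC is not acute, so the smallest enclosing circle has BC as diameter.
Centre = midpoint of BC = (-7.5, 1.5), r² = 490/4 = 122.5.

122.5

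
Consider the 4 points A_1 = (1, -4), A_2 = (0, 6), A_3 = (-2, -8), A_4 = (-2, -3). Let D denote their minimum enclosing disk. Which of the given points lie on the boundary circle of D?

The farthest pair is A_2–A_3 with squared distance 200. The circle on this segment as diameter has centre (-1, -1) and r² = 200/4 = 50.
Check A_1: distance² to centre = 13 ≤ 50, so it lies inside.
All remaining points lie in this disk, and no smaller disk contains both endpoints, so this is the minimum enclosing circle.
The points at distance exactly r from the centre are A_2, A_3 — 2 points.

A_2, A_3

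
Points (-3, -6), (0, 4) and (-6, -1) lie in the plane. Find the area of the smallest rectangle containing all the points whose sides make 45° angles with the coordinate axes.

In coordinates u = x + y, v = x − y the rectangle is axis-aligned; the map (x,y)→(u,v) scales areas by 2.
u-values: -9, 4, -7; range = 4 − (-9) = 13.
v-values: 3, -4, -5; range = 3 − (-5) = 8.
Area = (13 × 8) / 2 = 52.

52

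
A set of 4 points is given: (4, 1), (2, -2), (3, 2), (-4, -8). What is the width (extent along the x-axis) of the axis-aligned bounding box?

max x = 4, min x = -4, so width = 8.

8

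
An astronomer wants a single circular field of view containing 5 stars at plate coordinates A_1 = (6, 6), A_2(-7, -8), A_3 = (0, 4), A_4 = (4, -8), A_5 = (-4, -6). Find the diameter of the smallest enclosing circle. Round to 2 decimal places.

19.10

The minimum enclosing circle of a finite set is fixed by two of the points (as a diameter) or three (as a circumcircle).
The farthest pair is A_1–A_2 with squared distance 365. The circle on this segment as diameter has centre (-0.5, -1) and r² = 365/4 = 91.25.
Check A_3: distance² to centre = 25.25 ≤ 91.25, so it lies inside.
All remaining points lie in this disk, and no smaller disk contains both endpoints, so this is the minimum enclosing circle.
Diameter = 2r = 2√(91.25) ≈ 19.10.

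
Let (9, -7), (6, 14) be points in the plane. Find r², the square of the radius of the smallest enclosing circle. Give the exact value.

112.5

The smallest circle enclosing two points has them as diameter endpoints.
Centre = midpoint = (7.5, 3.5); r² = |(9, -7)−(6, 14)|²/4 = 450/4 = 112.5.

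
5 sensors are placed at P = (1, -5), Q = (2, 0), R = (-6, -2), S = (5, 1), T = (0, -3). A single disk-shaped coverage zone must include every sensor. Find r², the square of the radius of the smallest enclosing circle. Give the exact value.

32.5

A smallest enclosing disk is always determined by at most three of the input points on its boundary.
The farthest pair is R–S with squared distance 130. The circle on this segment as diameter has centre (-0.5, -0.5) and r² = 130/4 = 32.5.
Check P: distance² to centre = 22.5 ≤ 32.5, so it lies inside.
All remaining points lie in this disk, and no smaller disk contains both endpoints, so this is the minimum enclosing circle.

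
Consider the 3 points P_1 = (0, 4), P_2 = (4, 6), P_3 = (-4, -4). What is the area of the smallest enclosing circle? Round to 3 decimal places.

Side lengths²: P_1P_2² = 20, P_1P_3² = 80, P_2P_3² = 164.
Since P_2P_3² = 164 ≥ 80 + 20 = 100, the angle opposite P_2P_3 is not acute, so the smallest enclosing circle has P_2P_3 as diameter.
Centre = midpoint of P_2P_3 = (0, 1), r² = 164/4 = 41.
Area = π·r² = π·41 ≈ 128.805.

128.805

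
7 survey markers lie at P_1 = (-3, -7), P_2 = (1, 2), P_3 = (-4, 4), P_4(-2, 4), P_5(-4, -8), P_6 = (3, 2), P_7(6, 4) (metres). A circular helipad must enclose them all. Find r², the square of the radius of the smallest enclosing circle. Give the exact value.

61

By Welzl's lemma the MEC is supported by two points (diametrically opposite) or three points (on a circumcircle).
The farthest pair is P_5–P_7 with squared distance 244. The circle on this segment as diameter has centre (1, -2) and r² = 244/4 = 61.
Check P_1: distance² to centre = 41 ≤ 61, so it lies inside.
All remaining points lie in this disk, and no smaller disk contains both endpoints, so this is the minimum enclosing circle.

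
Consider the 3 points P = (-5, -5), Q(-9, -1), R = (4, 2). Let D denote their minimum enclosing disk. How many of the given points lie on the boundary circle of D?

Side lengths²: PQ² = 32, PR² = 130, QR² = 178.
Since QR² = 178 ≥ 130 + 32 = 162, the angle opposite QR is not acute, so the smallest enclosing circle has QR as diameter.
Centre = midpoint of QR = (-2.5, 0.5), r² = 178/4 = 44.5.
The points at distance exactly r from the centre are Q, R — 2 points.

2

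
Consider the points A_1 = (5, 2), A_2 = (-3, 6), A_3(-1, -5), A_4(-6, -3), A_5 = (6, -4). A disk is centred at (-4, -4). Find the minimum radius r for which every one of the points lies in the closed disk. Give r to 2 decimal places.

The required radius is the distance from (-4, -4) to the farthest point.
Squared distances: 117, 101, 10, 5, 100.
Maximum is 117, attained at A_1.
r = √117 ≈ 10.82.

10.82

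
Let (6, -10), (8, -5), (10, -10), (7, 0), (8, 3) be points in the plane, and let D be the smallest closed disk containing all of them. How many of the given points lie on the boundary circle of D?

3

The minimum enclosing circle of a finite set is fixed by two of the points (as a diameter) or three (as a circumcircle).
The minimum enclosing circle is determined by three boundary points: (6, -10), (10, -10), (8, 3).
Their circumcentre is (8, -95/26) with r² = 29929/676.
The farthest remaining point (7, 0) is at distance² 9701/676 ≤ 29929/676.
The points at distance exactly r from the centre are (6, -10), (10, -10), (8, 3) — 3 points.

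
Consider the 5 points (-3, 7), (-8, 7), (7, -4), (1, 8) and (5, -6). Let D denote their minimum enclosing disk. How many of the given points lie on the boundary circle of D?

3

The minimum enclosing circle of a finite set is fixed by two of the points (as a diameter) or three (as a circumcircle).
The farthest pair is (-8, 7)–(7, -4) with squared distance 346. The circle on this segment as diameter has centre (-0.5, 1.5) and r² = 346/4 = 86.5.
Check (-3, 7): distance² to centre = 36.5 ≤ 86.5, so it lies inside.
All remaining points lie in this disk, and no smaller disk contains both endpoints, so this is the minimum enclosing circle.
The points at distance exactly r from the centre are (-8, 7), (7, -4), (5, -6) — 3 points.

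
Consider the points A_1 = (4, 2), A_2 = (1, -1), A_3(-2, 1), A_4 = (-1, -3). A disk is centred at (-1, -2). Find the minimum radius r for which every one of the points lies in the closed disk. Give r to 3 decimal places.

6.403

The required radius is the distance from (-1, -2) to the farthest point.
Squared distances: 41, 5, 10, 1.
Maximum is 41, attained at A_1.
r = √41 ≈ 6.403.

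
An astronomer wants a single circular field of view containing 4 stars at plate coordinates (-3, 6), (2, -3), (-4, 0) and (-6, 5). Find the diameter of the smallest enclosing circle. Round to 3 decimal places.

By Welzl's lemma the MEC is supported by two points (diametrically opposite) or three points (on a circumcircle).
The farthest pair is (2, -3)–(-6, 5) with squared distance 128. The circle on this segment as diameter has centre (-2, 1) and r² = 128/4 = 32.
Check (-3, 6): distance² to centre = 26 ≤ 32, so it lies inside.
All remaining points lie in this disk, and no smaller disk contains both endpoints, so this is the minimum enclosing circle.
Diameter = 2r = 2√32 ≈ 11.314.

11.314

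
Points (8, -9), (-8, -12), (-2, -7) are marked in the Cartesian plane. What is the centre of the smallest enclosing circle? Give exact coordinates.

(0, -10.5)

Call the three points A, B, C in the order given.
Side lengths²: AB² = 265, AC² = 104, BC² = 61.
Since AB² = 265 ≥ 104 + 61 = 165, the angle opposite AB is not acute, so the smallest enclosing circle has AB as diameter.
Centre = midpoint of AB = (0, -10.5), r² = 265/4 = 66.25.
Centre = (0, -10.5).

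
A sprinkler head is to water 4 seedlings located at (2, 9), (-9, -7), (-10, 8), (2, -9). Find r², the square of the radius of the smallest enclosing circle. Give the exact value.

The minimum enclosing circle is determined by three boundary points: (2, 9), (-10, 8), (2, -9).
Their circumcentre is (-79/24, 0) with r² = 62785/576.
The farthest remaining point (-9, -7) is at distance² 46993/576 ≤ 62785/576.

62785/576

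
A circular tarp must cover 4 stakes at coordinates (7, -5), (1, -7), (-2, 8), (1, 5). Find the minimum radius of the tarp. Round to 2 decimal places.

By Welzl's lemma the MEC is supported by two points (diametrically opposite) or three points (on a circumcircle).
The minimum enclosing circle is determined by three boundary points: (7, -5), (1, -7), (-2, 8).
Their circumcentre is (1.6875, 0.9375) with r² = 63.4765625.
The farthest remaining point (1, 5) is at distance² 16.9765625 ≤ 63.4765625.
r = √(63.4765625) ≈ 7.97.

7.97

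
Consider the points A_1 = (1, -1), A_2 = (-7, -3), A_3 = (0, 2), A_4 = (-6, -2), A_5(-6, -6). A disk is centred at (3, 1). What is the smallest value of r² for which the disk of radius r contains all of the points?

130

The required radius is the distance from (3, 1) to the farthest point.
Squared distances: 8, 116, 10, 90, 130.
Maximum is 130, attained at A_5.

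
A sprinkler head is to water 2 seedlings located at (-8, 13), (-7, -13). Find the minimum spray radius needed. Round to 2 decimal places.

The smallest circle enclosing two points has them as diameter endpoints.
Centre = midpoint = (-7.5, 0); r² = |(-8, 13)−(-7, -13)|²/4 = 677/4 = 169.25.
r = √(169.25) ≈ 13.01.

13.01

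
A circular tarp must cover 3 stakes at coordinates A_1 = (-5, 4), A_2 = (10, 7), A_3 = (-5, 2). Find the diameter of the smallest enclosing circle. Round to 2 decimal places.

Side lengths²: A_1A_2² = 234, A_1A_3² = 4, A_2A_3² = 250.
Since A_2A_3² = 250 ≥ 234 + 4 = 238, the angle opposite A_2A_3 is not acute, so the smallest enclosing circle has A_2A_3 as diameter.
Centre = midpoint of A_2A_3 = (2.5, 4.5), r² = 250/4 = 62.5.
Diameter = 2r = 2√(62.5) ≈ 15.81.

15.81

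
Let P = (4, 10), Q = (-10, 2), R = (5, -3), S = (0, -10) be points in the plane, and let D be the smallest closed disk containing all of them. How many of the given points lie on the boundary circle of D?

3

The minimum enclosing circle is determined by three boundary points: P, Q, S.
Their circumcentre is (7/31, 11/31) with r² = 103090/961.
The farthest remaining point R is at distance² 32720/961 ≤ 103090/961.
The points at distance exactly r from the centre are P, Q, S — 3 points.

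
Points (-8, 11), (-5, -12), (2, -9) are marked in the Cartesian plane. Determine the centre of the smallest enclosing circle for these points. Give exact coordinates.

(-99/17, -7/17)

Call the three points A, B, C in the order given.
Side lengths²: AB² = 538, AC² = 500, BC² = 58.
Since AB² = 538 < 500 + 58 = 558, the triangle is acute, so the smallest enclosing circle is the circumcircle.
Circumcentre = (-99/17, -7/17), r² = 39005/289.
Centre = (-99/17, -7/17).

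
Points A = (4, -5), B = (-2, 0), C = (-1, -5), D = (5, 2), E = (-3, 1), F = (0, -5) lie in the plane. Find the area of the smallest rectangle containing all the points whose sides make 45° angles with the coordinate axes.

84.5

In coordinates u = x + y, v = x − y the rectangle is axis-aligned; the map (x,y)→(u,v) scales areas by 2.
u-values: -1, -2, -6, 7, -2, -5; range = 7 − (-6) = 13.
v-values: 9, -2, 4, 3, -4, 5; range = 9 − (-4) = 13.
Area = (13 × 13) / 2 = 84.5.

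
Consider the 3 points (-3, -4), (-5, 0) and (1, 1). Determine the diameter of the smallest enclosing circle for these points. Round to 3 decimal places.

Call the three points A, B, C in the order given.
Side lengths²: AB² = 20, AC² = 41, BC² = 37.
Since AC² = 41 < 37 + 20 = 57, the triangle is acute, so the smallest enclosing circle is the circumcircle.
Circumcentre = (-23/13, -23/26), r² = 7585/676.
Diameter = 2r = 2√(7585/676) ≈ 6.699.

6.699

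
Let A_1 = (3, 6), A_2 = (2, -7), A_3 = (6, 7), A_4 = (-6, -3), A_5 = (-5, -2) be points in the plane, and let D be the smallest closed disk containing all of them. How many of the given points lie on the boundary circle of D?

A smallest enclosing disk is always determined by at most three of the input points on its boundary.
The minimum enclosing circle is determined by three boundary points: A_2, A_3, A_4.
Their circumcentre is (0.9375, 0.875) with r² = 63.14453125.
The farthest remaining point A_5 is at distance² 43.51953125 ≤ 63.14453125.
The points at distance exactly r from the centre are A_2, A_3, A_4 — 3 points.

3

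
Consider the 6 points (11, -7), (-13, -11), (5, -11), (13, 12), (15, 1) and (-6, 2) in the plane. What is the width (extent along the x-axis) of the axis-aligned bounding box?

28

max x = 15, min x = -13, so width = 28.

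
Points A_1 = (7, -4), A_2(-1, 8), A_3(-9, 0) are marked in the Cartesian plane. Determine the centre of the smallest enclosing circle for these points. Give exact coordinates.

(-0.6, -0.4)

Side lengths²: A_1A_2² = 208, A_1A_3² = 272, A_2A_3² = 128.
Since A_1A_3² = 272 < 208 + 128 = 336, the triangle is acute, so the smallest enclosing circle is the circumcircle.
Circumcentre = (-0.6, -0.4), r² = 70.72.
Centre = (-0.6, -0.4).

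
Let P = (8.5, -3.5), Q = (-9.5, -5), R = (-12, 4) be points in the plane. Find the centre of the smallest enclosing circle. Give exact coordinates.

Side lengths²: PQ² = 326.25, PR² = 476.5, QR² = 87.25.
Since PR² = 476.5 ≥ 326.25 + 87.25 = 413.5, the angle opposite PR is not acute, so the smallest enclosing circle has PR as diameter.
Centre = midpoint of PR = (-1.75, 0.25), r² = 476.5/4 = 119.125.
Centre = (-1.75, 0.25).

(-1.75, 0.25)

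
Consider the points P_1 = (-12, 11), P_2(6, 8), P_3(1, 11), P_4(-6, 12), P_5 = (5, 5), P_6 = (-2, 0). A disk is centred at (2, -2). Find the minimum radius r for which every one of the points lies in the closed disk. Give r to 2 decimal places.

19.10

The required radius is the distance from (2, -2) to the farthest point.
Squared distances: 365, 116, 170, 260, 58, 20.
Maximum is 365, attained at P_1.
r = √365 ≈ 19.10.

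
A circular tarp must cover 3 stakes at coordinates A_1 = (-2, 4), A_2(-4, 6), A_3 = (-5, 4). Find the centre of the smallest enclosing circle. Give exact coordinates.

Side lengths²: A_1A_2² = 8, A_1A_3² = 9, A_2A_3² = 5.
Since A_1A_3² = 9 < 8 + 5 = 13, the triangle is acute, so the smallest enclosing circle is the circumcircle.
Circumcentre = (-3.5, 4.5), r² = 2.5.
Centre = (-3.5, 4.5).

(-3.5, 4.5)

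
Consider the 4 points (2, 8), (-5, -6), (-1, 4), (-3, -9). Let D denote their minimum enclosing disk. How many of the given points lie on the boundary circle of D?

The farthest pair is (2, 8)–(-3, -9) with squared distance 314. The circle on this segment as diameter has centre (-0.5, -0.5) and r² = 314/4 = 78.5.
Check (-5, -6): distance² to centre = 50.5 ≤ 78.5, so it lies inside.
All remaining points lie in this disk, and no smaller disk contains both endpoints, so this is the minimum enclosing circle.
The points at distance exactly r from the centre are (2, 8), (-3, -9) — 2 points.

2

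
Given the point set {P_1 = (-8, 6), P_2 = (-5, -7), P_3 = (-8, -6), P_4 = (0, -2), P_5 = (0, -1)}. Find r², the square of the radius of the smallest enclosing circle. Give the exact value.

By Welzl's lemma the MEC is supported by two points (diametrically opposite) or three points (on a circumcircle).
The farthest pair is P_1–P_2 with squared distance 178. The circle on this segment as diameter has centre (-6.5, -0.5) and r² = 178/4 = 44.5.
Check P_3: distance² to centre = 32.5 ≤ 44.5, so it lies inside.
All remaining points lie in this disk, and no smaller disk contains both endpoints, so this is the minimum enclosing circle.

44.5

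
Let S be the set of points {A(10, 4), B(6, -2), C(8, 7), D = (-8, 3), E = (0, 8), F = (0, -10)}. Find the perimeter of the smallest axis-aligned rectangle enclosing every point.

Width = max x − min x = 10 − (-8) = 18.
Height = max y − min y = 8 − (-10) = 18.
Perimeter = 2(18 + 18) = 72.

72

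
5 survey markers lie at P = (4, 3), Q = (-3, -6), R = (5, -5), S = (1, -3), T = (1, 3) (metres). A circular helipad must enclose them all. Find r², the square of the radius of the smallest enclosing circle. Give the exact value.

32.5

The farthest pair is P–Q with squared distance 130. The circle on this segment as diameter has centre (0.5, -1.5) and r² = 130/4 = 32.5.
Check R: distance² to centre = 32.5 ≤ 32.5, so it lies inside.
All remaining points lie in this disk, and no smaller disk contains both endpoints, so this is the minimum enclosing circle.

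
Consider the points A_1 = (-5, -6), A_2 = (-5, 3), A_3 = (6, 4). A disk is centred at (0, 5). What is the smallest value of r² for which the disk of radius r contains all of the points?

146

The required radius is the distance from (0, 5) to the farthest point.
Squared distances: 146, 29, 37.
Maximum is 146, attained at A_1.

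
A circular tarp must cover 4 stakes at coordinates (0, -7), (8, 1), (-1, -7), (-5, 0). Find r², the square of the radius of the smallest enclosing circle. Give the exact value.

32045/722

The minimum enclosing circle is determined by three boundary points: (8, 1), (-1, -7), (-5, 0).
Their circumcentre is (61/38, -33/38) with r² = 32045/722.
The farthest remaining point (0, -7) is at distance² 29005/722 ≤ 32045/722.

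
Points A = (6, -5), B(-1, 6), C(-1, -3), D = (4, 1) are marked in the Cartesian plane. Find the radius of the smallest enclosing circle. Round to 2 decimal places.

6.52

By Welzl's lemma the MEC is supported by two points (diametrically opposite) or three points (on a circumcircle).
The farthest pair is A–B with squared distance 170. The circle on this segment as diameter has centre (2.5, 0.5) and r² = 170/4 = 42.5.
Check C: distance² to centre = 24.5 ≤ 42.5, so it lies inside.
All remaining points lie in this disk, and no smaller disk contains both endpoints, so this is the minimum enclosing circle.
r = √(42.5) ≈ 6.52.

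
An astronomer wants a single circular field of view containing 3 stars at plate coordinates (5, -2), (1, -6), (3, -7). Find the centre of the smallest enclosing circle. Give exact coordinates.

Call the three points A, B, C in the order given.
Side lengths²: AB² = 32, AC² = 29, BC² = 5.
Since AB² = 32 < 29 + 5 = 34, the triangle is acute, so the smallest enclosing circle is the circumcircle.
Circumcentre = (19/6, -25/6), r² = 145/18.
Centre = (19/6, -25/6).

(19/6, -25/6)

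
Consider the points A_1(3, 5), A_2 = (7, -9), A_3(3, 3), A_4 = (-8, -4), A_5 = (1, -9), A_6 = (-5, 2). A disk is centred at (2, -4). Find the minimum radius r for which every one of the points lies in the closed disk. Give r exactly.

The required radius is the distance from (2, -4) to the farthest point.
Squared distances: 82, 50, 50, 100, 26, 85.
Maximum is 100, attained at A_4.
r = √100 = 10.

10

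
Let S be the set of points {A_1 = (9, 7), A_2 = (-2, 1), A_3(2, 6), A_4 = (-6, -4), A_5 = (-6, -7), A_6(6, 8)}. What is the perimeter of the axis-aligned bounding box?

60

Width = max x − min x = 9 − (-6) = 15.
Height = max y − min y = 8 − (-7) = 15.
Perimeter = 2(15 + 15) = 60.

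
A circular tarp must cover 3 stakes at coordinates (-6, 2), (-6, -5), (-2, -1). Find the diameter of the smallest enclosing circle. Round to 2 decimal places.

Call the three points A, B, C in the order given.
Side lengths²: AB² = 49, AC² = 25, BC² = 32.
Since AB² = 49 < 32 + 25 = 57, the triangle is acute, so the smallest enclosing circle is the circumcircle.
Circumcentre = (-5.5, -1.5), r² = 12.5.
Diameter = 2r = 2√(12.5) ≈ 7.07.

7.07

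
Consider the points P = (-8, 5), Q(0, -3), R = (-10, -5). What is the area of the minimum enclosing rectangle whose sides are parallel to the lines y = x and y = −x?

In coordinates u = x + y, v = x − y the rectangle is axis-aligned; the map (x,y)→(u,v) scales areas by 2.
u-values: -3, -3, -15; range = -3 − (-15) = 12.
v-values: -13, 3, -5; range = 3 − (-13) = 16.
Area = (12 × 16) / 2 = 96.

96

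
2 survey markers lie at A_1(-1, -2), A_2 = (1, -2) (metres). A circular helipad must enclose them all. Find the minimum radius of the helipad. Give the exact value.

1

The smallest circle enclosing two points has them as diameter endpoints.
Centre = midpoint = (0, -2); r² = |A_1A_2|²/4 = 4/4 = 1.
r = √1 = 1.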